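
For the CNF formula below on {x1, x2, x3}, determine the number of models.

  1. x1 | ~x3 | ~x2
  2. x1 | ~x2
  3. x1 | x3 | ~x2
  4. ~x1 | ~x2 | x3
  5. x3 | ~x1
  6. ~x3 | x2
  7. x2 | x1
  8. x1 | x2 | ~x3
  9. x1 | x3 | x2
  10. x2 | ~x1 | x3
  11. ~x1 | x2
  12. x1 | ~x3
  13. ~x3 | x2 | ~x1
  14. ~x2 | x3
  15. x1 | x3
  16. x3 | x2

There are 2^3 = 8 truth assignments over (x1, x2, x3).
Check each against the 16 clauses (columns in the order x1, x2, x3):
  F F F  ✗ fails (x2 | x1)
  F F T  ✗ fails (~x3 | x2)
  F T F  ✗ fails (x1 | ~x2)
  F T T  ✗ fails (x1 | ~x3 | ~x2)
  T F F  ✗ fails (x3 | ~x1)
  T F T  ✗ fails (~x3 | x2)
  T T F  ✗ fails (~x1 | ~x2 | x3)
  T T T  ✓ satisfies all
1 of the 8 rows is a model.

1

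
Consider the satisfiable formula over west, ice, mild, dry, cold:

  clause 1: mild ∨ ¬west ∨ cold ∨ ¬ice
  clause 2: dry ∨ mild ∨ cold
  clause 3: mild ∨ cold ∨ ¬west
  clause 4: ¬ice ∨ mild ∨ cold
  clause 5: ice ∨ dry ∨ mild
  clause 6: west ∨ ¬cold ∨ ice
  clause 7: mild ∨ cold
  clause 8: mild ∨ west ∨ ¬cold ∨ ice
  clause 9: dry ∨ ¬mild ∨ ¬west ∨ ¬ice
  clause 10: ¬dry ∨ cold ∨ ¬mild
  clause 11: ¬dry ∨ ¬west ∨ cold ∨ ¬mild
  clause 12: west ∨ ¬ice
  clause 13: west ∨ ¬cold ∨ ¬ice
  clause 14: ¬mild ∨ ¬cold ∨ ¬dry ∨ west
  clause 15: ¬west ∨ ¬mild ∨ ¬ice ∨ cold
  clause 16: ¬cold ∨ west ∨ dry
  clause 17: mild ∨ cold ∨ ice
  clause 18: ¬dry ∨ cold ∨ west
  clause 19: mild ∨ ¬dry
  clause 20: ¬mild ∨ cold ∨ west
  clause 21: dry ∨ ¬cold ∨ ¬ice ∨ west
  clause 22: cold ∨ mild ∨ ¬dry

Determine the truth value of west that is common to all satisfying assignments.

True

Suppose west = False.
Unit clause (¬ice) forces ice = False.
Unit clause (¬cold) forces cold = False.
Unit clause (mild) forces mild = True.
That conflicts with the unit clause (¬mild).
So every satisfying assignment has west = True.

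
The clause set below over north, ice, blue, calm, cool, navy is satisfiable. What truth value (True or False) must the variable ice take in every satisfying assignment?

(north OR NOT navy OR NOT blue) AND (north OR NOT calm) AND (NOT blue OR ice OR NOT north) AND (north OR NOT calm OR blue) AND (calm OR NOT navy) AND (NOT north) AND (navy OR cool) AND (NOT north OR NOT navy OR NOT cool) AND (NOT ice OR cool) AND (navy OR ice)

True

Suppose ice = false.
Unit clause (NOT north) forces north = false.
Unit clause (NOT calm) forces calm = false.
Unit clause (NOT navy) forces navy = false.
Now (navy) is unsatisfied and unit — conflict.
So every satisfying assignment has ice = True.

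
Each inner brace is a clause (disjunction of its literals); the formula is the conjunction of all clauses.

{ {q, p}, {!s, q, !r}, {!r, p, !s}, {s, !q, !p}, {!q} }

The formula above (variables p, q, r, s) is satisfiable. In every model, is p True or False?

Suppose p = false.
(q) alone gives q = true.
But (!q) is also a unit clause — contradiction.
So every satisfying assignment has p = True.

True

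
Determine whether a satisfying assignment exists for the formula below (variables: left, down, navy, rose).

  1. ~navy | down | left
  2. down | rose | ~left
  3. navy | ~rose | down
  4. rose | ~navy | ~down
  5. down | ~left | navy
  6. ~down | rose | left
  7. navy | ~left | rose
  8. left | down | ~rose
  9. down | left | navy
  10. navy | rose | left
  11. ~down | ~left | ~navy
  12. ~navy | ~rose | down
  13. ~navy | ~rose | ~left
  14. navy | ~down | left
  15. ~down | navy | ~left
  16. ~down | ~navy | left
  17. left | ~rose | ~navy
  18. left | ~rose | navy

Try navy = 0.
Try rose = 0.
From the singleton clause (~left), left = 0.
But (left) is also a unit clause — contradiction.
So rose must be the other value — set rose = 1.
From the singleton clause (down), down = 1.
From the singleton clause (left), left = 1.
But (~left) is also a unit clause — contradiction.
Neither rose = 1 nor rose = 0 works.
So navy must be the other value — set navy = 1.
Try down = 1.
From the singleton clause (rose), rose = 1.
From the singleton clause (~left), left = 0.
But (left) is also a unit clause — contradiction.
So down must be the other value — set down = 0.
From the singleton clause (left), left = 1.
From the singleton clause (rose), rose = 1.
But (~rose) is also a unit clause — contradiction.
Neither down = 1 nor down = 0 works.
Neither navy = 1 nor navy = 0 works.
No assignment satisfies every clause.

Unsatisfiable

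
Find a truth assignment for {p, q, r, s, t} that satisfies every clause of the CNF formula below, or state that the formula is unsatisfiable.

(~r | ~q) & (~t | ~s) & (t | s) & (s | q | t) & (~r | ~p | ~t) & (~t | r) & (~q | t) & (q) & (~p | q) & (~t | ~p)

The clause (q) is unit, so q = 1.
The clause (~r) is unit, so r = 0.
The clause (~t) is unit, so t = 0.
But (t) is also a unit clause — contradiction.

UNSATISFIABLE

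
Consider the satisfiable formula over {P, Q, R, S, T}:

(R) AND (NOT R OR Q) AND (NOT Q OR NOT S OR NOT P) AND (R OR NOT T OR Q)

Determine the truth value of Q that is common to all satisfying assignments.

Suppose Q = false.
(R) alone gives R = true.
That conflicts with the unit clause (NOT R).
So every satisfying assignment has Q = True.

True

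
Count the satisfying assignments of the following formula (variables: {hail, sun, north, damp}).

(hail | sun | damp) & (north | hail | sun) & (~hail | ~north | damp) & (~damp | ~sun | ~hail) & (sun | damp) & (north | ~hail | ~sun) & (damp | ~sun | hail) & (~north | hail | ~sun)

4

There are 2^4 = 16 truth assignments over (hail, sun, north, damp).
Check each against the 8 clauses (columns in the order hail, sun, north, damp):
  F F F F  ✗ fails (hail | sun | damp)
  F F F T  ✗ fails (north | hail | sun)
  F F T F  ✗ fails (hail | sun | damp)
  F F T T  ✓ satisfies all
  F T F F  ✗ fails (damp | ~sun | hail)
  F T F T  ✓ satisfies all
  F T T F  ✗ fails (damp | ~sun | hail)
  F T T T  ✗ fails (~north | hail | ~sun)
  T F F F  ✗ fails (sun | damp)
  T F F T  ✓ satisfies all
  T F T F  ✗ fails (~hail | ~north | damp)
  T F T T  ✓ satisfies all
  T T F F  ✗ fails (north | ~hail | ~sun)
  T T F T  ✗ fails (~damp | ~sun | ~hail)
  T T T F  ✗ fails (~hail | ~north | damp)
  T T T T  ✗ fails (~damp | ~sun | ~hail)
4 of the 16 rows are models.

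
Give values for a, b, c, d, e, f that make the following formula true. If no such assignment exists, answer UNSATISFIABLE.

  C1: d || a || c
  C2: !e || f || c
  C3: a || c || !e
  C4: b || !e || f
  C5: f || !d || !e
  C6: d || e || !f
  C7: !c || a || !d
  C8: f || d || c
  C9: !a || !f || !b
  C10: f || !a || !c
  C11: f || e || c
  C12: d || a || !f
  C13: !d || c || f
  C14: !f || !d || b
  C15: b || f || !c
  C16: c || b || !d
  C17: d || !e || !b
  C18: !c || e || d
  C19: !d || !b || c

Try d = false.
Try a = true.
Try e = true.
(!b) alone gives b = false.
(f) alone gives f = true.
All clauses hold; c can take either value.

a=true, b=false, c=true, d=false, e=true, f=true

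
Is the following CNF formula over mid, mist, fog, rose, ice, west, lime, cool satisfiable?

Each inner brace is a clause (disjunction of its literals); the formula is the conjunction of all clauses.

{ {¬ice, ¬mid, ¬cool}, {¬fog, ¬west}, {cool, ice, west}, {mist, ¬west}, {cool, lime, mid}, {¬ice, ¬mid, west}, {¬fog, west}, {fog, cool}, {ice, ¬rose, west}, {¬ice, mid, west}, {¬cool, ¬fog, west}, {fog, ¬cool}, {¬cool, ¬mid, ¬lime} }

Unsatisfiable

Try fog = False.
The clause (cool) is unit, so cool = True.
But (¬cool) is also a unit clause — contradiction.
That branch fails; take fog = True instead.
The clause (¬west) is unit, so west = False.
But (west) is also a unit clause — contradiction.
Both values of fog lead to a conflict.
No assignment satisfies every clause.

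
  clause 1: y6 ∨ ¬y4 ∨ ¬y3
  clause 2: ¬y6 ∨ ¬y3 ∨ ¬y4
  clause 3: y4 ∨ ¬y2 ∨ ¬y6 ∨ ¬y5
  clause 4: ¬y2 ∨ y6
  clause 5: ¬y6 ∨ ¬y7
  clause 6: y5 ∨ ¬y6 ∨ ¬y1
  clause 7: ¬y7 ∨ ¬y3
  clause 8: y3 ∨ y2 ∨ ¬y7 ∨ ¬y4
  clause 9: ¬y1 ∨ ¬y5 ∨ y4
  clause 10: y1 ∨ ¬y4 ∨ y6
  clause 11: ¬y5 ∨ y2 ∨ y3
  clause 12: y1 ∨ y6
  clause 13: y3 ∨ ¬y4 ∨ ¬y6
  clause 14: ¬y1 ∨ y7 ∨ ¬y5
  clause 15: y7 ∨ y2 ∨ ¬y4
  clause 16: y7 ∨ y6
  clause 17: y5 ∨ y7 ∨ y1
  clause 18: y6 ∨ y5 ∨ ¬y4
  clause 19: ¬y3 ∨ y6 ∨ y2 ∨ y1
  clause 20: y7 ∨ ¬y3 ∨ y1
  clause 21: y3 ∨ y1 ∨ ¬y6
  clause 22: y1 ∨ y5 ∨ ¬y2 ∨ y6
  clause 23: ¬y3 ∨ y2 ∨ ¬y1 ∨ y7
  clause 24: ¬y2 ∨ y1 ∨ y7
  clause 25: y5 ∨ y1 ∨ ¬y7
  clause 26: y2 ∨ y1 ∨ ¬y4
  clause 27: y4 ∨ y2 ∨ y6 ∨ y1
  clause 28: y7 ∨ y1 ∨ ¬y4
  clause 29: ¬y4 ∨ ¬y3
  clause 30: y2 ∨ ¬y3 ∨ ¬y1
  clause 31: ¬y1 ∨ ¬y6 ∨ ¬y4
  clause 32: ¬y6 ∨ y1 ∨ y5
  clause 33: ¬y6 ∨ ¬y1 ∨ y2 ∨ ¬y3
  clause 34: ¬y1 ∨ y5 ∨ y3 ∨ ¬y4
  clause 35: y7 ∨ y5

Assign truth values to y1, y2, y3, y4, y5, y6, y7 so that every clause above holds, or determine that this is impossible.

y1=True, y2=False, y3=False, y4=False, y5=False, y6=False, y7=True

Branch on y2: set y2 = False.
Branch on y6: set y6 = False.
Unit clause (y1) forces y1 = True.
Unit clause (y7) forces y7 = True.
Unit clause (¬y3) forces y3 = False.
Unit clause (¬y4) forces y4 = False.
Unit clause (¬y5) forces y5 = False.
All clauses are satisfied.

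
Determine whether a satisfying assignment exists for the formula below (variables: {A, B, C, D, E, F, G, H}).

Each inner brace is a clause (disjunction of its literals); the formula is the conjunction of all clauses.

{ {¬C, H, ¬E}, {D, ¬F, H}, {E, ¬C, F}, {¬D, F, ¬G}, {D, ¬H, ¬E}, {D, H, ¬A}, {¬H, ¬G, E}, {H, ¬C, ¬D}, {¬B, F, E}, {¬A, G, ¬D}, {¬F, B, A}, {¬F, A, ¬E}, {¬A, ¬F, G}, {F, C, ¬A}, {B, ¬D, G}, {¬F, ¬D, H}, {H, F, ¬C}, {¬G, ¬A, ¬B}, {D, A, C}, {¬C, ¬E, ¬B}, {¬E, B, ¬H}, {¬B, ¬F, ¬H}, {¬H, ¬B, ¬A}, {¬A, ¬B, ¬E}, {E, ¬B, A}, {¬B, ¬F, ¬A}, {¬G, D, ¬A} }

Case C = False:
Case F = False:
Unit clause (¬A) forces A = False.
Unit clause (D) forces D = True.
Unit clause (¬G) forces G = False.
Unit clause (B) forces B = True.
Unit clause (E) forces E = True.
Every clause is now satisfied; H is unconstrained.
A satisfying assignment: A=False, B=True, C=False, D=True, E=True, F=False, G=False, H=False.

Yes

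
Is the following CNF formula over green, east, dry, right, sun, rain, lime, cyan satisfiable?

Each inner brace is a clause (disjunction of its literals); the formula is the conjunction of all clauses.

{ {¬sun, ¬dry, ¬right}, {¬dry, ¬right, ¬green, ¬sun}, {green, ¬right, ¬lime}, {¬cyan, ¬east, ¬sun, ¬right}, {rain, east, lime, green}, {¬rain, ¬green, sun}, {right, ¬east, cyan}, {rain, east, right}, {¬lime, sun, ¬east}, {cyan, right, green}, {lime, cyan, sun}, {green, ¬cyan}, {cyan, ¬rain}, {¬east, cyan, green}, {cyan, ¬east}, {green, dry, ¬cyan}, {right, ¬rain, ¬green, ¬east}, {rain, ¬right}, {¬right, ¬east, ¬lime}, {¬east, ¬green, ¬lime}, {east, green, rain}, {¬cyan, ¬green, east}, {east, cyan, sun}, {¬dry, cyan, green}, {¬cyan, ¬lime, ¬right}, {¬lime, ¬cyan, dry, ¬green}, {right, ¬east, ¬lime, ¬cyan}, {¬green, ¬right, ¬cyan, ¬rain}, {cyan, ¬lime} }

Case green = True:
Case rain = False:
The clause (¬right) is unit, so right = False.
The clause (east) is unit, so east = True.
The clause (cyan) is unit, so cyan = True.
The clause (¬lime) is unit, so lime = False.
All clauses hold; dry, sun can take either value.
A satisfying assignment: green ↦ True, east ↦ True, dry ↦ True, right ↦ False, sun ↦ True, rain ↦ False, lime ↦ False, cyan ↦ True.

Yes, satisfiable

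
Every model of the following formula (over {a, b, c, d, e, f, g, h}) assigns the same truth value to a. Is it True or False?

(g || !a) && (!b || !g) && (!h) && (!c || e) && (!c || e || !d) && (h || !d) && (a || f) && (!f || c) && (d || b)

False

Suppose a = true.
The clause (g) is unit, so g = true.
The clause (!b) is unit, so b = false.
The clause (!h) is unit, so h = false.
The clause (!d) is unit, so d = false.
That conflicts with the unit clause (d).
So every satisfying assignment has a = False.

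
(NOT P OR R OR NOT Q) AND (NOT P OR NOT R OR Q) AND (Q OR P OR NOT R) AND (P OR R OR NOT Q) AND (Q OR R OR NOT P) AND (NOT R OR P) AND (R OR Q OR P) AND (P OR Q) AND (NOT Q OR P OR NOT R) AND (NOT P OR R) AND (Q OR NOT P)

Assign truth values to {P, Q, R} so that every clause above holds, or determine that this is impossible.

Try R = true.
The clause (P) is unit, so P = true.
The clause (Q) is unit, so Q = true.
All clauses are satisfied.

P=true, Q=true, R=true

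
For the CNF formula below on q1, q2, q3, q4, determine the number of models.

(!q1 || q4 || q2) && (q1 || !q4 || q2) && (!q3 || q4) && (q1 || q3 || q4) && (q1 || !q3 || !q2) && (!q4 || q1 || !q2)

There are 2^4 = 16 truth assignments over (q1, q2, q3, q4).
Check each against the 6 clauses (columns in the order q1, q2, q3, q4):
  F F F F  ✗ fails (q1 || q3 || q4)
  F F F T  ✗ fails (q1 || !q4 || q2)
  F F T F  ✗ fails (!q3 || q4)
  F F T T  ✗ fails (q1 || !q4 || q2)
  F T F F  ✗ fails (q1 || q3 || q4)
  F T F T  ✗ fails (!q4 || q1 || !q2)
  F T T F  ✗ fails (!q3 || q4)
  F T T T  ✗ fails (q1 || !q3 || !q2)
  T F F F  ✗ fails (!q1 || q4 || q2)
  T F F T  ✓ satisfies all
  T F T F  ✗ fails (!q1 || q4 || q2)
  T F T T  ✓ satisfies all
  T T F F  ✓ satisfies all
  T T F T  ✓ satisfies all
  T T T F  ✗ fails (!q3 || q4)
  T T T T  ✓ satisfies all
5 of the 16 rows are models.

5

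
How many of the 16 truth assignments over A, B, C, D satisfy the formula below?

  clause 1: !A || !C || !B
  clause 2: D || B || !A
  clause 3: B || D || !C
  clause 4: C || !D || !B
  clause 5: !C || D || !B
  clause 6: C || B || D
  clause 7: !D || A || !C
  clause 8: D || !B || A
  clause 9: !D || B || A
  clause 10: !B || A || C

There are 2^4 = 16 truth assignments over (A, B, C, D).
Split on A. With A = true, the clauses containing A are satisfied and !A drops from the rest; 3 of the 2^3 = 8 assignments to the other variables satisfy what remains.
With A = false, by the same count on the reduced clause set, 0 assignments work.
(One model: A=T, B=F, C=F, D=T.)
Total: 3 + 0 = 3.

3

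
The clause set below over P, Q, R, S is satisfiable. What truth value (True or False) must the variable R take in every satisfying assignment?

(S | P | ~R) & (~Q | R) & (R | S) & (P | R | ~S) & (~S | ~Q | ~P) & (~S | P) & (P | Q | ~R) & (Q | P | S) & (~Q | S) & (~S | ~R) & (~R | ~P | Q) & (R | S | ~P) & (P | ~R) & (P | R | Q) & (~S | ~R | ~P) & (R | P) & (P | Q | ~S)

Suppose R = 1.
(~S) alone gives S = 0.
(P) alone gives P = 1.
(~Q) alone gives Q = 0.
Now (Q) is unsatisfied and unit — conflict.
So every satisfying assignment has R = False.

False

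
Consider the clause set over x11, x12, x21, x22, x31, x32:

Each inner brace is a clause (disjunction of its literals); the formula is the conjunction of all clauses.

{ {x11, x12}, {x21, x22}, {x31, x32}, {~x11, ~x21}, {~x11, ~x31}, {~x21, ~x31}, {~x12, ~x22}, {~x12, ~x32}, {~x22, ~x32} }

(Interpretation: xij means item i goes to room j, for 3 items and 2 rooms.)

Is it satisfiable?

Case x11 = 1:
The clause (~x21) is unit, so x21 = 0.
The clause (x22) is unit, so x22 = 1.
The clause (~x31) is unit, so x31 = 0.
The clause (x32) is unit, so x32 = 1.
But (~x32) is also a unit clause — contradiction.
Undo x11 and try x11 = 0.
The clause (x12) is unit, so x12 = 1.
The clause (~x22) is unit, so x22 = 0.
The clause (x21) is unit, so x21 = 1.
The clause (~x31) is unit, so x31 = 0.
The clause (x32) is unit, so x32 = 1.
But (~x32) is also a unit clause — contradiction.
Either choice for x11 ends in contradiction.
No assignment satisfies every clause.

No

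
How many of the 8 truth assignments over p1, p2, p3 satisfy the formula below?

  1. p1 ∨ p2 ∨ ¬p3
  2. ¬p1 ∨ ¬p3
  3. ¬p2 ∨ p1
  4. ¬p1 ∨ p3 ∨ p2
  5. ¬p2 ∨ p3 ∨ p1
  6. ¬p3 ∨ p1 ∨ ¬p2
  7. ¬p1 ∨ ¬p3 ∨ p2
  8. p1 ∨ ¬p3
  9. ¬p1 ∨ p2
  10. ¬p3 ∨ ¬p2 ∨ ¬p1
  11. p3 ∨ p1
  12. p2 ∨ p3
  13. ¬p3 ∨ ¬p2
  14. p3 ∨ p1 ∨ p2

There are 2^3 = 8 truth assignments over (p1, p2, p3).
Split on p3. With p3 = True, the clauses containing p3 are satisfied and ¬p3 drops from the rest; 0 of the 2^2 = 4 assignments to the other variables satisfy what remains.
With p3 = False, by the same count on the reduced clause set, 1 assignment works.
Total: 0 + 1 = 1.

1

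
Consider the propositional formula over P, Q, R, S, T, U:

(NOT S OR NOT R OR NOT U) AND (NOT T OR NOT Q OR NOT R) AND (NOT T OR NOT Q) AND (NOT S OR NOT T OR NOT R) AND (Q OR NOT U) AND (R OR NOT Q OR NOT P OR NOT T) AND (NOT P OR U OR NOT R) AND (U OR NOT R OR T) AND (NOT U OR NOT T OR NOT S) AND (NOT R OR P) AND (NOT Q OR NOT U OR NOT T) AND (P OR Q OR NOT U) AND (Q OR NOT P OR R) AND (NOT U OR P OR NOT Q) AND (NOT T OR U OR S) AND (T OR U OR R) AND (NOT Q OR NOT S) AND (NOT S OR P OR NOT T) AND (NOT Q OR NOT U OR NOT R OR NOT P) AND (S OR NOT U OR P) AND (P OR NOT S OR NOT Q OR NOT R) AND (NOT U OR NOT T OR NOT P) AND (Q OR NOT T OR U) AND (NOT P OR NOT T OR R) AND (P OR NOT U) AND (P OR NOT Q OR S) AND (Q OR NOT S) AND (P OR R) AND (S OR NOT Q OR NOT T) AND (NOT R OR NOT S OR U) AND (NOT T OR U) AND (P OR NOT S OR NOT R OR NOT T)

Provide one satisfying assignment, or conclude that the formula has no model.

Try T = false.
Try Q = true.
From the singleton clause (NOT S), S = false.
From the singleton clause (P), P = true.
Try U = true.
From the singleton clause (NOT R), R = false.
This assignment satisfies each clause.

P: true, Q: true, R: false, S: false, T: false, U: true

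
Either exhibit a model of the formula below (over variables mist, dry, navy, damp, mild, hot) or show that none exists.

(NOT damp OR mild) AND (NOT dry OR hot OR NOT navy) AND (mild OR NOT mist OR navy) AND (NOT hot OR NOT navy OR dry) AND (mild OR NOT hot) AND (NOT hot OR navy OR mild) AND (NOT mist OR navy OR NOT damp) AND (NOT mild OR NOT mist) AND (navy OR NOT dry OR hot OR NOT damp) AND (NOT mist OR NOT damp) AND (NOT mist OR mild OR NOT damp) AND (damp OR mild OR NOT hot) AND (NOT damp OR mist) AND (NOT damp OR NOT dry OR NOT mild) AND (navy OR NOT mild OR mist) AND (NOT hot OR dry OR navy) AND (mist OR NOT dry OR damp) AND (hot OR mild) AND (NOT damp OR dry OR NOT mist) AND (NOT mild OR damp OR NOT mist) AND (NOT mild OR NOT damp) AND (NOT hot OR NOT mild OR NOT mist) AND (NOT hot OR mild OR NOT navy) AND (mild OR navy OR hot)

mist ↦ false, dry ↦ false, navy ↦ true, damp ↦ false, mild ↦ true, hot ↦ false

Try damp = false.
Try mild = true.
The clause (NOT mist) is unit, so mist = false.
The clause (navy) is unit, so navy = true.
The clause (NOT dry) is unit, so dry = false.
The clause (NOT hot) is unit, so hot = false.
Every clause now holds.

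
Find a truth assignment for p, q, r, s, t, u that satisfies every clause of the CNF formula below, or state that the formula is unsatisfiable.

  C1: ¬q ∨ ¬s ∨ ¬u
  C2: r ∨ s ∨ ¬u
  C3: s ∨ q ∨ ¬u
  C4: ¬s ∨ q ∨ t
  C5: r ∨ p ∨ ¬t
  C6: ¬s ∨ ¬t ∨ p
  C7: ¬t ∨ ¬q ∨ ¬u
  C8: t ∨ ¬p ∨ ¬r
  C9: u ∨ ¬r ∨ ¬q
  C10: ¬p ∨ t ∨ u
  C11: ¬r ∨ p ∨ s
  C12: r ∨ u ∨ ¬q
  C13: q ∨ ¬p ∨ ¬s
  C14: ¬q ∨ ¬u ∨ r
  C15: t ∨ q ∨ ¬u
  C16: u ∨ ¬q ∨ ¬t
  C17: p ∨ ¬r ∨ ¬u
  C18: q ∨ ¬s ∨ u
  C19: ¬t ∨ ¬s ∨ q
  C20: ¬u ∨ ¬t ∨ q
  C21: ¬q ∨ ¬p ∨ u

p: True; q: False; r: True; s: False; t: True; u: False

Case q = False:
Case s = False:
Unit clause (¬u) forces u = False.
Case p = True:
Unit clause (t) forces t = True.
No clause remains; r is free.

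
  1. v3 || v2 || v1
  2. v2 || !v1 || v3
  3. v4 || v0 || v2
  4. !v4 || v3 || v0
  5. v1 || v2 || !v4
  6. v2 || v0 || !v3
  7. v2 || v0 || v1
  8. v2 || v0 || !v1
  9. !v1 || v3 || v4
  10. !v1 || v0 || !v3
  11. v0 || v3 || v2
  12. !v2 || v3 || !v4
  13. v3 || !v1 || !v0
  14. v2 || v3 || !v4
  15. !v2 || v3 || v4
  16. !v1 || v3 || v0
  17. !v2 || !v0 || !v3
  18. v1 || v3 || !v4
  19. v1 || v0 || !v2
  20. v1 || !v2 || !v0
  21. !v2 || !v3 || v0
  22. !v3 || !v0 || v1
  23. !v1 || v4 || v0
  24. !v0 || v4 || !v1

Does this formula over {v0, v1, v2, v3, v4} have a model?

Satisfiable

Branch on v3: set v3 = true.
Branch on v2: set v2 = false.
The clause (v0) is unit, so v0 = true.
The clause (v1) is unit, so v1 = true.
The clause (v4) is unit, so v4 = true.
This assignment satisfies each clause.
A satisfying assignment: v0=true, v1=true, v2=false, v3=true, v4=true.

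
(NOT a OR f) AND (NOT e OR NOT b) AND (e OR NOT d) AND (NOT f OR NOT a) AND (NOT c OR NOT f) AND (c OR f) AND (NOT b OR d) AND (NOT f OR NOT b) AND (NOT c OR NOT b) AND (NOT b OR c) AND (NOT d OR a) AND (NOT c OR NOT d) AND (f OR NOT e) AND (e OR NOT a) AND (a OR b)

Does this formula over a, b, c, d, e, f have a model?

No

Case a = false:
Unit clause (NOT d) forces d = false.
Unit clause (NOT b) forces b = false.
But (b) is also a unit clause — contradiction.
Backtrack on a: now try a = true.
Unit clause (f) forces f = true.
But (NOT f) is also a unit clause — contradiction.
Either choice for a ends in contradiction.
No assignment satisfies every clause.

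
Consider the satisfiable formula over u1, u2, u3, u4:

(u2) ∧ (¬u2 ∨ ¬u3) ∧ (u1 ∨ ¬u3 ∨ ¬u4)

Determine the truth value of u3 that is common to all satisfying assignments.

False

Suppose u3 = True.
The clause (u2) is unit, so u2 = True.
But (¬u2) is also a unit clause — contradiction.
So every satisfying assignment has u3 = False.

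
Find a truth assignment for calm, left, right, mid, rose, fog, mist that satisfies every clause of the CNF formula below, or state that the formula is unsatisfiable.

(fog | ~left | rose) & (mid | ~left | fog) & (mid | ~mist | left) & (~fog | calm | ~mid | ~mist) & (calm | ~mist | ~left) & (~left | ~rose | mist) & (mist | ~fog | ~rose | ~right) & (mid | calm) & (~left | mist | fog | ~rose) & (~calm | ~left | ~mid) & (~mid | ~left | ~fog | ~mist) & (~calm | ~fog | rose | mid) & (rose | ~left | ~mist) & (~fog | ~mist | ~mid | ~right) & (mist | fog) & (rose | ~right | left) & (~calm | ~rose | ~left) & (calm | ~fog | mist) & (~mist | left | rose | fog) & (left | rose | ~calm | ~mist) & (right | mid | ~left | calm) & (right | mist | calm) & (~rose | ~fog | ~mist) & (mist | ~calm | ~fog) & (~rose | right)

Suppose mid = 1.
Suppose calm = 0.
Suppose fog = 0.
From the singleton clause (mist), mist = 1.
From the singleton clause (~left), left = 0.
From the singleton clause (rose), rose = 1.
From the singleton clause (right), right = 1.
Every clause now holds.

calm: 0; left: 0; right: 1; mid: 1; rose: 1; fog: 0; mist: 1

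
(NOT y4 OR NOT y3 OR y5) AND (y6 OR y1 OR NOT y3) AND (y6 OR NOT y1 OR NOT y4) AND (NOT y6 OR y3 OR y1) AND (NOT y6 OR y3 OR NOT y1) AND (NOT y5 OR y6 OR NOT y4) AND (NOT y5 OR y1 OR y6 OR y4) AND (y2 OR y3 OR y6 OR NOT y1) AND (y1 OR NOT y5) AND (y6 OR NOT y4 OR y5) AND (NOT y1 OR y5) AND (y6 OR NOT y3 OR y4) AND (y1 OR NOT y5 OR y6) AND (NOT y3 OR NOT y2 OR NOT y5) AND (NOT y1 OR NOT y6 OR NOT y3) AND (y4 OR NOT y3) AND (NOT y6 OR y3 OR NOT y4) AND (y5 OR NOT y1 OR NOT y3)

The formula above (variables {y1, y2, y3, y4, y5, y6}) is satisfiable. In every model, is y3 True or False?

False

Suppose y3 = true.
Unit clause (y4) forces y4 = true.
Unit clause (y5) forces y5 = true.
Unit clause (y6) forces y6 = true.
Unit clause (y1) forces y1 = true.
That conflicts with the unit clause (NOT y1).
So every satisfying assignment has y3 = False.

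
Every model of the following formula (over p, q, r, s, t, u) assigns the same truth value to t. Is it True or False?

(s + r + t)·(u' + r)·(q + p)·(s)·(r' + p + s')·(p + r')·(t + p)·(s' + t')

Suppose t = 1.
(s) alone gives s = 1.
But (s') is also a unit clause — contradiction.
So every satisfying assignment has t = False.

False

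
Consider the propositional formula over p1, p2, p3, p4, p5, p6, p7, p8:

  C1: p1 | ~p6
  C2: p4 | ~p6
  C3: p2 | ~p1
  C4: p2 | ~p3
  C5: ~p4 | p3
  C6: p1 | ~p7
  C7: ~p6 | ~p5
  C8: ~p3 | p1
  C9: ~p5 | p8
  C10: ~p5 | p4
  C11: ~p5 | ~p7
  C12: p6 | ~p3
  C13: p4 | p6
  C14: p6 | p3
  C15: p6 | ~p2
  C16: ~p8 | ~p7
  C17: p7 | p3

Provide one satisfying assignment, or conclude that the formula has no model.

p1: 1,  p2: 1,  p3: 1,  p4: 1,  p5: 0,  p6: 1,  p7: 0,  p8: 1

Branch on p1: set p1 = 1.
(p2) alone gives p2 = 1.
(p6) alone gives p6 = 1.
(p4) alone gives p4 = 1.
(p3) alone gives p3 = 1.
(~p5) alone gives p5 = 0.
Branch on p8: set p8 = 1.
(~p7) alone gives p7 = 0.
This assignment satisfies each clause.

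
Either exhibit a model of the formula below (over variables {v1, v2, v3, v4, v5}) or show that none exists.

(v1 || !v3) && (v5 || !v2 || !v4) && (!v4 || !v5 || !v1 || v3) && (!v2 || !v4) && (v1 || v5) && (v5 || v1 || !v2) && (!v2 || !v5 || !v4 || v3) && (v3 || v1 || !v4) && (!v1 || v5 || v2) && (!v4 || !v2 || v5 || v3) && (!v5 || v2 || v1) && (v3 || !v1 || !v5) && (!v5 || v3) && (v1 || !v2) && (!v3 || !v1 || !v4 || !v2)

Try v1 = true.
Try v2 = false.
From the singleton clause (v5), v5 = true.
From the singleton clause (v3), v3 = true.
No clause remains; v4 is free.

v1 ↦ true; v2 ↦ false; v3 ↦ true; v4 ↦ true; v5 ↦ true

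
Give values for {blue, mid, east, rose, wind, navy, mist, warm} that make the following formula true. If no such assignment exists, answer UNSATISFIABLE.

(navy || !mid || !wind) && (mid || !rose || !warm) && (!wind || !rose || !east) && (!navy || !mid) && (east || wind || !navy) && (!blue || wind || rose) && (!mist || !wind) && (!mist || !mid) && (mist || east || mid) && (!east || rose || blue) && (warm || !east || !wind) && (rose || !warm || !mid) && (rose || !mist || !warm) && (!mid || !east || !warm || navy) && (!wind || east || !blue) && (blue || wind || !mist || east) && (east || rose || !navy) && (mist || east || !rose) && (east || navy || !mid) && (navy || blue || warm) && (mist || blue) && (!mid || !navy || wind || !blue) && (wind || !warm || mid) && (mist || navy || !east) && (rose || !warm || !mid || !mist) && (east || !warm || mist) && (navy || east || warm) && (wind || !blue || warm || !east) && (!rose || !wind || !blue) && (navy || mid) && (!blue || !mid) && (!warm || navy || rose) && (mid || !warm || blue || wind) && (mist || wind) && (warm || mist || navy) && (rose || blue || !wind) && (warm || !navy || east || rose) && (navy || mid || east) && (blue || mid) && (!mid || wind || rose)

blue ↦ true,  mid ↦ false,  east ↦ true,  rose ↦ false,  wind ↦ true,  navy ↦ true,  mist ↦ false,  warm ↦ true

Case navy = true:
From the singleton clause (!mid), mid = false.
From the singleton clause (blue), blue = true.
Case rose = false:
From the singleton clause (wind), wind = true.
From the singleton clause (!mist), mist = false.
From the singleton clause (east), east = true.
From the singleton clause (warm), warm = true.
Every clause now holds.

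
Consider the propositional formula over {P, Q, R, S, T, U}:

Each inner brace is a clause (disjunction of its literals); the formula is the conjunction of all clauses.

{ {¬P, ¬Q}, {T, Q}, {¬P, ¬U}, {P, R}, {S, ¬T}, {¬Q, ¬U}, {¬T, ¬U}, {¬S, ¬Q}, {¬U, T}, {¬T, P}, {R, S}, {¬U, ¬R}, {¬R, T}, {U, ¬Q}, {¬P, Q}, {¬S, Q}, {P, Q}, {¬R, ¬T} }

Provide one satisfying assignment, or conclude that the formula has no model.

UNSATISFIABLE

Case P = False:
(R) alone gives R = True.
(¬T) alone gives T = False.
But (T) is also a unit clause — contradiction.
That branch fails; take P = True instead.
(¬Q) alone gives Q = False.
But (Q) is also a unit clause — contradiction.
Both values of P lead to a conflict.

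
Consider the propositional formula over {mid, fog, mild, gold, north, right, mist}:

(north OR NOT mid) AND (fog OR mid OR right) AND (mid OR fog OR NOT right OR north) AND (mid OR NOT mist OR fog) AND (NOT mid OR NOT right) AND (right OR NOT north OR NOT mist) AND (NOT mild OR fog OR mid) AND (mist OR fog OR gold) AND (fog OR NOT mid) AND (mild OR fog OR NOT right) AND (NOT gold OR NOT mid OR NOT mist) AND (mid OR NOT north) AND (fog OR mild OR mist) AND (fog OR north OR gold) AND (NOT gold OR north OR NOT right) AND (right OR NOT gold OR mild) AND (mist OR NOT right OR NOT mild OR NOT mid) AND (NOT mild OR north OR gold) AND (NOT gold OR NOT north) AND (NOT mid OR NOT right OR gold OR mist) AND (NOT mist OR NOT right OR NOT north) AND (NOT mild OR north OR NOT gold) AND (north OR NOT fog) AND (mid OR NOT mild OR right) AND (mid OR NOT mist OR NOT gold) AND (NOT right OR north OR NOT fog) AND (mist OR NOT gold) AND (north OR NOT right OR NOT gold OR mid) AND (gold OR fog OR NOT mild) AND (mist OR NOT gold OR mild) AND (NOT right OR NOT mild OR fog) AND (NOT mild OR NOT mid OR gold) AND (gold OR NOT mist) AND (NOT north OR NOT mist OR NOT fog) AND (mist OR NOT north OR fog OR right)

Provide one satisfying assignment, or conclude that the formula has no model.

mid: true, fog: true, mild: false, gold: false, north: true, right: false, mist: false

Case north = true:
The clause (mid) is unit, so mid = true.
The clause (NOT right) is unit, so right = false.
The clause (NOT mist) is unit, so mist = false.
The clause (fog) is unit, so fog = true.
The clause (NOT gold) is unit, so gold = false.
The clause (NOT mild) is unit, so mild = false.
Every clause now holds.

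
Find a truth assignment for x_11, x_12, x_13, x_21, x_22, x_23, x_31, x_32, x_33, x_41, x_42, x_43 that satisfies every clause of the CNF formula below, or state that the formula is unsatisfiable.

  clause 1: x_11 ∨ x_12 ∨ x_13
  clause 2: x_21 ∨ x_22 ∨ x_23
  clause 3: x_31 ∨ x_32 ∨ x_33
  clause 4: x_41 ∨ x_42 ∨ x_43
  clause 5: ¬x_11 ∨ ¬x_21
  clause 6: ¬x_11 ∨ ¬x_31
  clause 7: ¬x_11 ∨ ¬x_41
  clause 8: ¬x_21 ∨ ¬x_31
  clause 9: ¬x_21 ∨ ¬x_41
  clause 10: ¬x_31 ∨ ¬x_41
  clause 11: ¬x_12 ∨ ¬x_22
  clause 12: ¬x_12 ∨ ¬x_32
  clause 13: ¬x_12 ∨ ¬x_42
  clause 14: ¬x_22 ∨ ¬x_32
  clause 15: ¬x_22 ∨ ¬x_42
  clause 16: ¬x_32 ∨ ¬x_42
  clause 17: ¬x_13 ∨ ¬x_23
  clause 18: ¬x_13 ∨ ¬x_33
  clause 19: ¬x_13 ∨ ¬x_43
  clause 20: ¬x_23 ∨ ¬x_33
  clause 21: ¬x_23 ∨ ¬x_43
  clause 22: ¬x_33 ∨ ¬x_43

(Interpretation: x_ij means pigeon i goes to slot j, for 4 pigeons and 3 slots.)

Try x_11 = False.
Try x_12 = True.
(¬x_22) alone gives x_22 = False.
(¬x_32) alone gives x_32 = False.
(¬x_42) alone gives x_42 = False.
Try x_21 = True.
(¬x_31) alone gives x_31 = False.
(x_33) alone gives x_33 = True.
(¬x_41) alone gives x_41 = False.
(x_43) alone gives x_43 = True.
Now (¬x_43) is unsatisfied and unit — conflict.
So x_21 must be the other value — set x_21 = False.
(x_23) alone gives x_23 = True.
(¬x_13) alone gives x_13 = False.
(¬x_33) alone gives x_33 = False.
(x_31) alone gives x_31 = True.
(¬x_41) alone gives x_41 = False.
(x_43) alone gives x_43 = True.
Now (¬x_43) is unsatisfied and unit — conflict.
Neither x_21 = True nor x_21 = False works.
So x_12 must be the other value — set x_12 = False.
(x_13) alone gives x_13 = True.
(¬x_23) alone gives x_23 = False.
(¬x_33) alone gives x_33 = False.
(¬x_43) alone gives x_43 = False.
Try x_21 = True.
(¬x_31) alone gives x_31 = False.
(x_32) alone gives x_32 = True.
(¬x_41) alone gives x_41 = False.
(x_42) alone gives x_42 = True.
Now (¬x_42) is unsatisfied and unit — conflict.
So x_21 must be the other value — set x_21 = False.
(x_22) alone gives x_22 = True.
(¬x_32) alone gives x_32 = False.
(x_31) alone gives x_31 = True.
(¬x_41) alone gives x_41 = False.
(x_42) alone gives x_42 = True.
Now (¬x_42) is unsatisfied and unit — conflict.
Neither x_21 = True nor x_21 = False works.
Neither x_12 = True nor x_12 = False works.
So x_11 must be the other value — set x_11 = True.
(¬x_21) alone gives x_21 = False.
(¬x_31) alone gives x_31 = False.
(¬x_41) alone gives x_41 = False.
Try x_22 = True.
(¬x_12) alone gives x_12 = False.
(¬x_32) alone gives x_32 = False.
(x_33) alone gives x_33 = True.
(¬x_42) alone gives x_42 = False.
(x_43) alone gives x_43 = True.
Now (¬x_43) is unsatisfied and unit — conflict.
So x_22 must be the other value — set x_22 = False.
(x_23) alone gives x_23 = True.
(¬x_13) alone gives x_13 = False.
(¬x_33) alone gives x_33 = False.
(x_32) alone gives x_32 = True.
(¬x_12) alone gives x_12 = False.
(¬x_42) alone gives x_42 = False.
(x_43) alone gives x_43 = True.
Now (¬x_43) is unsatisfied and unit — conflict.
Neither x_22 = True nor x_22 = False works.
Neither x_11 = True nor x_11 = False works.

UNSATISFIABLE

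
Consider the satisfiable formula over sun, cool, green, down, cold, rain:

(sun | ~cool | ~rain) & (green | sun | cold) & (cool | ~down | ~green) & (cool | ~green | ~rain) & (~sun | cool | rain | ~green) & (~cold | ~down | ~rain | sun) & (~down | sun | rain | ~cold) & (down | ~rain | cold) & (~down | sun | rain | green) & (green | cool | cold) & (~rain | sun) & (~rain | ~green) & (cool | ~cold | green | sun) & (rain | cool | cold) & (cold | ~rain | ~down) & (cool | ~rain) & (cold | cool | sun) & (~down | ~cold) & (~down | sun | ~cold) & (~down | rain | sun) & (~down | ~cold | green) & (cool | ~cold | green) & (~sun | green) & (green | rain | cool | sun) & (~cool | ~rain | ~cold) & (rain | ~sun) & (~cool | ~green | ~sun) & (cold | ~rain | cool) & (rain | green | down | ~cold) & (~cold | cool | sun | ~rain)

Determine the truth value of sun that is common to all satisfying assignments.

False

Suppose sun = 1.
(green) alone gives green = 1.
(~rain) alone gives rain = 0.
But (rain) is also a unit clause — contradiction.
So every satisfying assignment has sun = False.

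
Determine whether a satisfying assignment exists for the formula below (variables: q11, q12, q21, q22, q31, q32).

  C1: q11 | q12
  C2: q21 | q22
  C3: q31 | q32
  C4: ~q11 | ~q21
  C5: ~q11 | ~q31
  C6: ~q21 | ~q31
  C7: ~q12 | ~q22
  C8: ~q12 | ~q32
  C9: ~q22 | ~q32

Suppose q11 = 1.
Unit clause (~q21) forces q21 = 0.
Unit clause (q22) forces q22 = 1.
Unit clause (~q31) forces q31 = 0.
Unit clause (q32) forces q32 = 1.
Now (~q32) is unsatisfied and unit — conflict.
Undo q11 and try q11 = 0.
Unit clause (q12) forces q12 = 1.
Unit clause (~q22) forces q22 = 0.
Unit clause (q21) forces q21 = 1.
Unit clause (~q31) forces q31 = 0.
Unit clause (q32) forces q32 = 1.
Now (~q32) is unsatisfied and unit — conflict.
Neither q11 = 1 nor q11 = 0 works.
No assignment satisfies every clause.

Unsatisfiable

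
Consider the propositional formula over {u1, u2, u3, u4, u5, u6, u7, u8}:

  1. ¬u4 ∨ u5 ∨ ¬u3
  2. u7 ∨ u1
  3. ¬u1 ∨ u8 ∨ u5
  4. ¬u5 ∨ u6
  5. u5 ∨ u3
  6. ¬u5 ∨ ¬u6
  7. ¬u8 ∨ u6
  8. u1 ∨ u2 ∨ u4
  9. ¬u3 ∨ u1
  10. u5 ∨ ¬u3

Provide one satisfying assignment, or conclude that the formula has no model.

UNSATISFIABLE

Branch on u7: set u7 = True.
Branch on u5: set u5 = False.
(u3) alone gives u3 = True.
That conflicts with the unit clause (¬u3).
Backtrack on u5: now try u5 = True.
(u6) alone gives u6 = True.
That conflicts with the unit clause (¬u6).
Both values of u5 lead to a conflict.
Backtrack on u7: now try u7 = False.
(u1) alone gives u1 = True.
Branch on u8: set u8 = True.
(u6) alone gives u6 = True.
(¬u5) alone gives u5 = False.
(u3) alone gives u3 = True.
That conflicts with the unit clause (¬u3).
Backtrack on u8: now try u8 = False.
(u5) alone gives u5 = True.
(u6) alone gives u6 = True.
That conflicts with the unit clause (¬u6).
Both values of u8 lead to a conflict.
Both values of u7 lead to a conflict.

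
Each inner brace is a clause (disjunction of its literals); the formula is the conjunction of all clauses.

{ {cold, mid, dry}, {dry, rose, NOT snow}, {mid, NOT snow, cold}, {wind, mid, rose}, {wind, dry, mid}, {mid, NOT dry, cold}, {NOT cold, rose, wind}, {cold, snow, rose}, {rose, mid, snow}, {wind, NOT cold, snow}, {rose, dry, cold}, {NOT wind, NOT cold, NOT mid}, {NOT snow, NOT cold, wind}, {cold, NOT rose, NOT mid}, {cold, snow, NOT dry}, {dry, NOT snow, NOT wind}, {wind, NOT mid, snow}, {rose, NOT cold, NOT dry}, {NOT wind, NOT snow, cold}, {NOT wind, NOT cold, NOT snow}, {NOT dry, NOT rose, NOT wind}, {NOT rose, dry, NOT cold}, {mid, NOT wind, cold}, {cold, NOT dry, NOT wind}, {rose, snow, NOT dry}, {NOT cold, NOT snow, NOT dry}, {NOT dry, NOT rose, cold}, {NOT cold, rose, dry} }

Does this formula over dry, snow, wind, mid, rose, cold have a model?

Yes, satisfiable

Case cold = false:
Case mid = true:
From the singleton clause (NOT rose), rose = false.
From the singleton clause (snow), snow = true.
From the singleton clause (dry), dry = true.
From the singleton clause (NOT wind), wind = false.
This assignment satisfies each clause.
A satisfying assignment: dry=true, snow=true, wind=false, mid=true, rose=false, cold=false.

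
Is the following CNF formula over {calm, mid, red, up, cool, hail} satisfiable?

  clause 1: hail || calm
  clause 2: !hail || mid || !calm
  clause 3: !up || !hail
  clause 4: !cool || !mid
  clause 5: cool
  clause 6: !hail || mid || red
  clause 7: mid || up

Yes, satisfiable

From the singleton clause (cool), cool = true.
From the singleton clause (!mid), mid = false.
From the singleton clause (up), up = true.
From the singleton clause (!hail), hail = false.
From the singleton clause (calm), calm = true.
All clauses hold; red can take either value.
A satisfying assignment: calm=true; mid=false; red=true; up=true; cool=true; hail=false.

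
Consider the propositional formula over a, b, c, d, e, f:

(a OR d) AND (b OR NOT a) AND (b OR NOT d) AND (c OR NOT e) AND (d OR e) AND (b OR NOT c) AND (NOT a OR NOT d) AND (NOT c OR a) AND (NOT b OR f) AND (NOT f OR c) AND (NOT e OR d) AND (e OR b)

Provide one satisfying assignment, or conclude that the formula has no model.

Case a = true:
(b) alone gives b = true.
(NOT d) alone gives d = false.
(e) alone gives e = true.
That conflicts with the unit clause (NOT e).
So a must be the other value — set a = false.
(d) alone gives d = true.
(b) alone gives b = true.
(NOT c) alone gives c = false.
(NOT e) alone gives e = false.
(f) alone gives f = true.
That conflicts with the unit clause (NOT f).
Neither a = true nor a = false works.

UNSATISFIABLE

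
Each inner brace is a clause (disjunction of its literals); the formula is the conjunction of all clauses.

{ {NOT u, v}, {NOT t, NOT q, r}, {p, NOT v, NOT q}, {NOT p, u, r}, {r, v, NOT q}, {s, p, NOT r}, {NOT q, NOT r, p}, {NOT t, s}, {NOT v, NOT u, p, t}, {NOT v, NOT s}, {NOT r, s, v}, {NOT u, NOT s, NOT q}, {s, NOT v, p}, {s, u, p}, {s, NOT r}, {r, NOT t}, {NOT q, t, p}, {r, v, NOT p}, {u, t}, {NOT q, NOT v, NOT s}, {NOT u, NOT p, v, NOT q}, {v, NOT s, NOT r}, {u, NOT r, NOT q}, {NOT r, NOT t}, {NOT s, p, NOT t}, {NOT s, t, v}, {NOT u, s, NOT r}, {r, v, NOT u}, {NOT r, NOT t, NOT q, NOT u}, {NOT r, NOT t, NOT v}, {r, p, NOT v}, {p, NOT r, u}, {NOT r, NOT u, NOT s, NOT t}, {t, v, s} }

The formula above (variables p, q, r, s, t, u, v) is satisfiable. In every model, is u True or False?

Suppose u = false.
From the singleton clause (t), t = true.
From the singleton clause (s), s = true.
From the singleton clause (NOT v), v = false.
From the singleton clause (r), r = true.
Now (NOT r) is unsatisfied and unit — conflict.
So every satisfying assignment has u = True.

True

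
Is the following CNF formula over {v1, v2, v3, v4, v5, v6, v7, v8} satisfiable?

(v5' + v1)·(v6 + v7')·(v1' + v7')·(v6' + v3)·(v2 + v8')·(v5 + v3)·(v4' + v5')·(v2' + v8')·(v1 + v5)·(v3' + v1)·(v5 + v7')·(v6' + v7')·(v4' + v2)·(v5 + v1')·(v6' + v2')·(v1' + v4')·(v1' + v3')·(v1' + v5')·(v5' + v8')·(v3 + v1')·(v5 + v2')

No

Case v5 = 0:
From the singleton clause (v3), v3 = 1.
From the singleton clause (v1), v1 = 1.
But (v1') is also a unit clause — contradiction.
Backtrack on v5: now try v5 = 1.
From the singleton clause (v1), v1 = 1.
But (v1') is also a unit clause — contradiction.
Either choice for v5 ends in contradiction.
No assignment satisfies every clause.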